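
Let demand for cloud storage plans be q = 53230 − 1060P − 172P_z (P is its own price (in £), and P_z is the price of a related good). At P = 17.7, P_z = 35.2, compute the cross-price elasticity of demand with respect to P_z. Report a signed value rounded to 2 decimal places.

-0.21

At the given values, q = 53230 − 1060(17.7) − 172(35.2) = 28413.6.
∂q/∂P_z = -172.
E = (-172) × (35.2/28413.6) = -0.2130…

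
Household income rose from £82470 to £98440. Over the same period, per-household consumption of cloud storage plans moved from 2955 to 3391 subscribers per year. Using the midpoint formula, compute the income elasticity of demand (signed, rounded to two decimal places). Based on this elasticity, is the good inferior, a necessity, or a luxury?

0.78; necessity

%ΔQ = (3391 − 2955)/[( 2955 + 3391)/2] = 436/3173 = 0.137409…
%ΔIncome = (98440 − 82470)/[( 82470 + 98440)/2] = 15970/90455 = 0.176551…
E_income = (436/3173) / (15970/90455) = 0.7782…
0 < E_income < 1 ⇒ normal good, necessity.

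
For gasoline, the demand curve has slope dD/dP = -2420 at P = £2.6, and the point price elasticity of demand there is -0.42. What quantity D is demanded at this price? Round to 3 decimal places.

Ed = (dD/dP)·(P/D) ⇒ D = (dD/dP)·P/Ed = (-2420)·2.6/(-0.42) = 14980.95238…

14980.952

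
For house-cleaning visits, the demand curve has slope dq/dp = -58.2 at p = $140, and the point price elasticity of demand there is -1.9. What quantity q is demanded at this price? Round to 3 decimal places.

Ed = (dq/dp)·(p/q) ⇒ q = (dq/dp)·p/Ed = (-58.2)·140/(-1.9) = 4288.42105…

4288.421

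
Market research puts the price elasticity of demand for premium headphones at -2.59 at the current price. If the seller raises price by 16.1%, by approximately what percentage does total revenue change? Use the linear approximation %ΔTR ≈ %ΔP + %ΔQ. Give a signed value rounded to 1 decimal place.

%ΔQ ≈ Ed × %ΔP = (-2.59) × (+16.1%) = -41.6990%
%ΔTR ≈ %ΔP + %ΔQ = (+16.1%) + (-41.6990%) = -25.5990%

-25.6%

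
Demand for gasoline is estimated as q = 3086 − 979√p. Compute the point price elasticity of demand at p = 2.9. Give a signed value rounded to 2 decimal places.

-0.59

dq/dp = −979/(2√p) = -287.444. At p = 2.9, q = 1418.82.
Ed = (dq/dp)·(p/q) = (-287.444) × (2.9/1418.82) = -0.5875…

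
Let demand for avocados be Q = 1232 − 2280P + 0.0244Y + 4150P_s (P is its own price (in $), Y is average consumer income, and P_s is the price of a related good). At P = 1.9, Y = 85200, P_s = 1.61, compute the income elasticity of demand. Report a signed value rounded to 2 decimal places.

At the given values, Q = 1232 − 2280(1.9) + 0.0244(85200) + 4150(1.61) = 5660.38.
∂Q/∂Y = 0.0244.
E = (0.0244) × (85200/5660.38) = 0.3672…

0.37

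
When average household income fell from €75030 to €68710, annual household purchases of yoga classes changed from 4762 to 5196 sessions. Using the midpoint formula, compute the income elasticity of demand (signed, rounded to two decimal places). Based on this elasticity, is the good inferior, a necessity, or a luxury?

-0.99; inferior

%ΔQ = (5196 − 4762)/[( 4762 + 5196)/2] = 434/4979 = 0.087166…
%ΔIncome = (68710 − 75030)/[( 75030 + 68710)/2] = -6320/71870 = -0.087936…
E_income = (434/4979) / (-6320/71870) = -0.9912…
E_income < 0 ⇒ inferior good.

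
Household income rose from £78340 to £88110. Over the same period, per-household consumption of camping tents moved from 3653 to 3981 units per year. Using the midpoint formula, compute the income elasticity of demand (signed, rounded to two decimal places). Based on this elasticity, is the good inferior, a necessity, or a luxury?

0.73; necessity

%ΔQ = (3981 − 3653)/[( 3653 + 3981)/2] = 328/3817 = 0.085931…
%ΔIncome = (88110 − 78340)/[( 78340 + 88110)/2] = 9770/83225 = 0.117392…
E_income = (328/3817) / (9770/83225) = 0.7319…
0 < E_income < 1 ⇒ normal good, necessity.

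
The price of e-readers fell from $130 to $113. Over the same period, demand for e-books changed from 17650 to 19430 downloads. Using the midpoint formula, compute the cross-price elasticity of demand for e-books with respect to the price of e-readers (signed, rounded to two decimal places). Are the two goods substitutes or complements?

-0.69; complements

%ΔQ_{e-books} = (19430 − 17650)/avg = 1780/18540 = 0.096008…
%ΔP_{e-readers} = (113 − 130)/avg = -17/121.5 = -0.139917…
E_cross = (1780/18540) / (-17/121.5) = -0.6861…
E_cross < 0 ⇒ the goods are complements.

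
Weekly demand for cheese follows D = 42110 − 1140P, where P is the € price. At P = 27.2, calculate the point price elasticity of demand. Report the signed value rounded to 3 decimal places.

dD/dP = −1140. At P = 27.2, D = 42110 − 1140(27.2) = 11102.
Ed = (dD/dP)·(P/D) = −1140 × (27.2/11102) = -2.79301…

-2.793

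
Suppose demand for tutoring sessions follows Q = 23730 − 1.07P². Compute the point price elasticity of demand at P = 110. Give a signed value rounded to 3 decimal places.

-2.401

dQ/dP = −2·1.07·P = -235.4. At P = 110, Q = 10783.
Ed = (dQ/dP)·(P/Q) = (-235.4) × (110/10783) = -2.40137…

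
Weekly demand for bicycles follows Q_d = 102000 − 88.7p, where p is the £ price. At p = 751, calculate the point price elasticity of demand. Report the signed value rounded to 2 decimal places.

dQ_d/dp = −88.7. At p = 751, Q_d = 102000 − 88.7(751) = 35386.3.
Ed = (dQ_d/dp)·(p/Q_d) = −88.7 × (751/35386.3) = -1.8824…

-1.88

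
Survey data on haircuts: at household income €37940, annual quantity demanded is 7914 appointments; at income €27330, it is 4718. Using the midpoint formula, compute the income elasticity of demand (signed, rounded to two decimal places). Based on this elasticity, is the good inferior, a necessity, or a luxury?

1.56; luxury

%ΔQ = (4718 − 7914)/[( 7914 + 4718)/2] = -3196/6316 = -0.506016…
%ΔIncome = (27330 − 37940)/[( 37940 + 27330)/2] = -10610/32635 = -0.325111…
E_income = (-3196/6316) / (-10610/32635) = 1.5564…
E_income > 1 ⇒ normal good, luxury.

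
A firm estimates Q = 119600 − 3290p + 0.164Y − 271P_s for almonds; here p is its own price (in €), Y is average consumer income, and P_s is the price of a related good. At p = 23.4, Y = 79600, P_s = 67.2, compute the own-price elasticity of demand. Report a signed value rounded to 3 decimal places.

At the given values, Q = 119600 − 3290(23.4) + 0.164(79600) − 271(67.2) = 37457.2.
∂Q/∂p = −3290.
E = (-3290) × (23.4/37457.2) = -2.05530…

-2.055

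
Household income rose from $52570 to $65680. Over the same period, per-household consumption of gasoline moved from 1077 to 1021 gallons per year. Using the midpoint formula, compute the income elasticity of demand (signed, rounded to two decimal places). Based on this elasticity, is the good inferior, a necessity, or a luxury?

%ΔQ = (1021 − 1077)/[( 1077 + 1021)/2] = -56/1049 = -0.053384…
%ΔIncome = (65680 − 52570)/[( 52570 + 65680)/2] = 13110/59125 = 0.221733…
E_income = (-56/1049) / (13110/59125) = -0.2407…
E_income < 0 ⇒ inferior good.

-0.24; inferior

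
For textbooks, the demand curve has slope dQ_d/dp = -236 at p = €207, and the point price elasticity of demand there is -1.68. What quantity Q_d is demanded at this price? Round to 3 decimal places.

29078.571

Ed = (dQ_d/dp)·(p/Q_d) ⇒ Q_d = (dQ_d/dp)·p/Ed = (-236)·207/(-1.68) = 29078.57142…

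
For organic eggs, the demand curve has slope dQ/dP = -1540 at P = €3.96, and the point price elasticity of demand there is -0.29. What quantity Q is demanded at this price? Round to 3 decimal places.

21028.966

Ed = (dQ/dP)·(P/Q) ⇒ Q = (dQ/dP)·P/Ed = (-1540)·3.96/(-0.29) = 21028.96551…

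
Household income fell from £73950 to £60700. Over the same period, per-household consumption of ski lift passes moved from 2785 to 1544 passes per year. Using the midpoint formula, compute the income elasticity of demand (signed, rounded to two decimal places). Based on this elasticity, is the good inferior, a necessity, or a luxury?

%ΔQ = (1544 − 2785)/[( 2785 + 1544)/2] = -1241/2164.5 = -0.573342…
%ΔIncome = (60700 − 73950)/[( 73950 + 60700)/2] = -13250/67325 = -0.196806…
E_income = (-1241/2164.5) / (-13250/67325) = 2.9132…
E_income > 1 ⇒ normal good, luxury.

2.91; luxury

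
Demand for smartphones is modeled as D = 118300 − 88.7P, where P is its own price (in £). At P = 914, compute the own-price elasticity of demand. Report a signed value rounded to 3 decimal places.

-2.178

At the given values, D = 118300 − 88.7(914) = 37228.2.
∂D/∂P = −88.7.
E = (-88.7) × (914/37228.2) = -2.17769…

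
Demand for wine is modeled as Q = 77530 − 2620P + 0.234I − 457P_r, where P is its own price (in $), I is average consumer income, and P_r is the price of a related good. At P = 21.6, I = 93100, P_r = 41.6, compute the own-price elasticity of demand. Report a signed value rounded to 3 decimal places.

-2.387

At the given values, Q = 77530 − 2620(21.6) + 0.234(93100) − 457(41.6) = 23712.2.
∂Q/∂P = −2620.
E = (-2620) × (21.6/23712.2) = -2.38661…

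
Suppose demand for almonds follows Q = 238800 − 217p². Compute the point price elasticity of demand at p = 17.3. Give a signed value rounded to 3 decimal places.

dQ/dp = −2·217·p = -7508.2. At p = 17.3, Q = 173854.07.
Ed = (dQ/dp)·(p/Q) = (-7508.2) × (17.3/173854.07) = -0.74713…

-0.747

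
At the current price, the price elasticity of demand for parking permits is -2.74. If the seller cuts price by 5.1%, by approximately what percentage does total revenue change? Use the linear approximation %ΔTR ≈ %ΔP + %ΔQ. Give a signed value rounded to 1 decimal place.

%ΔQ ≈ Ed × %ΔP = (-2.74) × (-5.1%) = +13.9740%
%ΔTR ≈ %ΔP + %ΔQ = (-5.1%) + (+13.9740%) = +8.8740%

+8.9%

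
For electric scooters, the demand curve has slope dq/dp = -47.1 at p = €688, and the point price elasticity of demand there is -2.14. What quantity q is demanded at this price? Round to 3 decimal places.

15142.430

Ed = (dq/dp)·(p/q) ⇒ q = (dq/dp)·p/Ed = (-47.1)·688/(-2.14) = 15142.42990…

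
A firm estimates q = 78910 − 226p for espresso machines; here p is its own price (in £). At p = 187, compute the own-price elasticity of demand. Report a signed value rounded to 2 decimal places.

-1.15

At the given values, q = 78910 − 226(187) = 36648.
∂q/∂p = −226.
E = (-226) × (187/36648) = -1.1531…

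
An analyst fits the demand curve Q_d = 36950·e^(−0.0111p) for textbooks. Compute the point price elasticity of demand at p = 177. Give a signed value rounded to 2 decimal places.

-1.96

dQ_d/dp = −0.0111·Q_d = -57.5015. At p = 177, Q_d = 5180.31.
Ed = (dQ_d/dp)·(p/Q_d) = (-57.5015) × (177/5180.31) = -1.9647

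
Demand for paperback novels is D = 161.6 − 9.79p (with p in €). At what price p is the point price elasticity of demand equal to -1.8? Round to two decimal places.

Ed = −9.79p/(161.6 − 9.79p). Set this equal to -1.8:
9.79p = 1.8·(161.6 − 9.79p) ⇒ 9.79p(1 + 1.8) = 1.8·161.6
p = 1.8·161.6 / (9.79·2.8) = 10.6114…

10.61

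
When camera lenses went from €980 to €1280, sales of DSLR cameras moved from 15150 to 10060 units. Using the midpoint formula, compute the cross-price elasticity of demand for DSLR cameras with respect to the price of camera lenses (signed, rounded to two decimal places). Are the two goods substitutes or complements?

-1.52; complements

%ΔQ_{DSLR cameras} = (10060 − 15150)/avg = -5090/12605 = -0.403808…
%ΔP_{camera lenses} = (1280 − 980)/avg = 300/1130 = 0.265486…
E_cross = (-5090/12605) / (300/1130) = -1.5210…
E_cross < 0 ⇒ the goods are complements.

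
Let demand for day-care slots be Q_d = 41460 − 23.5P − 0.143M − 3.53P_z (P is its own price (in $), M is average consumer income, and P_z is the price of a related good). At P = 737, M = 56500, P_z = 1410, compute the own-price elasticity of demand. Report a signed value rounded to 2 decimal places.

At the given values, Q_d = 41460 − 23.5(737) − 0.143(56500) − 3.53(1410) = 11083.7.
∂Q_d/∂P = −23.5.
E = (-23.5) × (737/11083.7) = -1.5626…

-1.56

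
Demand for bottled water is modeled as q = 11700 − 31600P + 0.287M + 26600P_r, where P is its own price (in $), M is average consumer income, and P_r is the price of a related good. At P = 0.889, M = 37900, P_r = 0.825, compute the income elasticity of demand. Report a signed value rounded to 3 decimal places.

At the given values, q = 11700 − 31600(0.889) + 0.287(37900) + 26600(0.825) = 16429.9.
∂q/∂M = 0.287.
E = (0.287) × (37900/16429.9) = 0.66204…

0.662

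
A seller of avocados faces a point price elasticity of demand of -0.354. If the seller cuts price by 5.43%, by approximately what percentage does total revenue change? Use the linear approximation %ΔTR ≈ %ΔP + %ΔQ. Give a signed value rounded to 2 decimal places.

%ΔQ ≈ Ed × %ΔP = (-0.354) × (-5.43%) = +1.9222%
%ΔTR ≈ %ΔP + %ΔQ = (-5.43%) + (+1.9222%) = -3.5078%

-3.51%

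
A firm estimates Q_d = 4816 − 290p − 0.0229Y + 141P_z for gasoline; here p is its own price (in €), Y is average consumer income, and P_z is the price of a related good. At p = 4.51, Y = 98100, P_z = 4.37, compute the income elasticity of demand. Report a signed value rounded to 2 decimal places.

At the given values, Q_d = 4816 − 290(4.51) − 0.0229(98100) + 141(4.37) = 1877.78.
∂Q_d/∂Y = -0.0229.
E = (-0.0229) × (98100/1877.78) = -1.1963…

-1.20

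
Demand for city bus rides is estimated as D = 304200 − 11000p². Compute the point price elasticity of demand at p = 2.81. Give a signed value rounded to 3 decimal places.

-0.799

dD/dp = −2·11000·p = -61820. At p = 2.81, D = 217342.9.
Ed = (dD/dp)·(p/D) = (-61820) × (2.81/217342.9) = -0.79926…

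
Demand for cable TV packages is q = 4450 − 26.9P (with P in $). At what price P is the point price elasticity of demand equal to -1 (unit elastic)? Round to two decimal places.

Ed = −26.9P/(4450 − 26.9P). Set this equal to -1:
26.9P = 1·(4450 − 26.9P) ⇒ 26.9P(1 + 1) = 1·4450
P = 1·4450 / (26.9·2) = 82.7137…

82.71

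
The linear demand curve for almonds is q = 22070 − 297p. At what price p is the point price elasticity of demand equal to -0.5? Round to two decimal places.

Ed = −297p/(22070 − 297p). Set this equal to -0.5:
297p = 0.5·(22070 − 297p) ⇒ 297p(1 + 0.5) = 0.5·22070
p = 0.5·22070 / (297·1.5) = 24.7699…

24.77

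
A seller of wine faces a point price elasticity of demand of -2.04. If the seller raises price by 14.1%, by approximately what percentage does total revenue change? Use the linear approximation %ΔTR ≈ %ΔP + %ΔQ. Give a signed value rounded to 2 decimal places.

%ΔQ ≈ Ed × %ΔP = (-2.04) × (+14.1%) = -28.7640%
%ΔTR ≈ %ΔP + %ΔQ = (+14.1%) + (-28.7640%) = -14.6640%

-14.66%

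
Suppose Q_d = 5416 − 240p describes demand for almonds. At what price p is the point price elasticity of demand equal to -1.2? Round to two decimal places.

12.31

Ed = −240p/(5416 − 240p). Set this equal to -1.2:
240p = 1.2·(5416 − 240p) ⇒ 240p(1 + 1.2) = 1.2·5416
p = 1.2·5416 / (240·2.2) = 12.3090…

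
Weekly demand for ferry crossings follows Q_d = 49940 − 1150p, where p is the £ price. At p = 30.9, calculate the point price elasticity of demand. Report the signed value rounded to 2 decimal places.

-2.47

dQ_d/dp = −1150. At p = 30.9, Q_d = 49940 − 1150(30.9) = 14405.
Ed = (dQ_d/dp)·(p/Q_d) = −1150 × (30.9/14405) = -2.4668…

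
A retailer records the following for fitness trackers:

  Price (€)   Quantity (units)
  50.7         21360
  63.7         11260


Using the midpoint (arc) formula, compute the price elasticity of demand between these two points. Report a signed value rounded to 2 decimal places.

-2.72

%ΔQ = (11260 − 21360) / [(21360 + 11260)/2] = -10100/16310 = -0.619251…
%ΔP = (63.7 − 50.7) / [(50.7 + 63.7)/2] = 13/57.2 = 0.227272…
Arc Ed = %ΔQ / %ΔP = (-10100/16310) / (13/57.2) = -2.7247…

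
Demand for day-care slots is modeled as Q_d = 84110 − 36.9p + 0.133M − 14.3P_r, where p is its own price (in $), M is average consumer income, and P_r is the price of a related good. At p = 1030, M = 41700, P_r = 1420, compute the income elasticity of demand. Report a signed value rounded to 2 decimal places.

0.18

At the given values, Q_d = 84110 − 36.9(1030) + 0.133(41700) − 14.3(1420) = 31343.1.
∂Q_d/∂M = 0.133.
E = (0.133) × (41700/31343.1) = 0.1769…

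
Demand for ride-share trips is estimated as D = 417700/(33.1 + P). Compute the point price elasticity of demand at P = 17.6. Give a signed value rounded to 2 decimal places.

-0.35

dD/dP = −417700/(33.1 + P)² = -162.498. At P = 17.6, D = 8238.66.
Ed = (dD/dP)·(P/D) = (-162.498) × (17.6/8238.66) = -0.3471…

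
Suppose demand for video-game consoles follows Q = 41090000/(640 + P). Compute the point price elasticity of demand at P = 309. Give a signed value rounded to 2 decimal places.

-0.33

dQ/dP = −41090000/(640 + P)² = -45.6251. At P = 309, Q = 43298.2.
Ed = (dQ/dP)·(P/Q) = (-45.6251) × (309/43298.2) = -0.3256…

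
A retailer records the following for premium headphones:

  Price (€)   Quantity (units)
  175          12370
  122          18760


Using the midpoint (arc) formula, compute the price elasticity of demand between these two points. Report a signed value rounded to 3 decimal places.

-1.150

%ΔQ = (18760 − 12370) / [(12370 + 18760)/2] = 6390/15565 = 0.410536…
%ΔP = (122 − 175) / [(175 + 122)/2] = -53/148.5 = -0.356902…
Arc Ed = %ΔQ / %ΔP = (6390/15565) / (-53/148.5) = -1.15027…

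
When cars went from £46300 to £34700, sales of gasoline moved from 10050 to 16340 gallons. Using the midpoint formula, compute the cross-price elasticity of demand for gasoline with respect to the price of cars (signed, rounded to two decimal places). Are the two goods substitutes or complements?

-1.66; complements

%ΔQ_{gasoline} = (16340 − 10050)/avg = 6290/13195 = 0.476695…
%ΔP_{cars} = (34700 − 46300)/avg = -11600/40500 = -0.286419…
E_cross = (6290/13195) / (-11600/40500) = -1.6643…
E_cross < 0 ⇒ the goods are complements.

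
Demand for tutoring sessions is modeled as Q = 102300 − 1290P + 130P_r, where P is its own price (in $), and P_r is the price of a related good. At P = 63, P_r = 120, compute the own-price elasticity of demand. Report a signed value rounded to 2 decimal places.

-2.22

At the given values, Q = 102300 − 1290(63) + 130(120) = 36630.
∂Q/∂P = −1290.
E = (-1290) × (63/36630) = -2.2186…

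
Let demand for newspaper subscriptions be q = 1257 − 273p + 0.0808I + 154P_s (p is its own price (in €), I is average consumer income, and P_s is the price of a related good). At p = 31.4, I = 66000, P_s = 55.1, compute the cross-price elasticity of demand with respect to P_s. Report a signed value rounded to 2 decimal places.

1.30

At the given values, q = 1257 − 273(31.4) + 0.0808(66000) + 154(55.1) = 6503.
∂q/∂P_s = 154.
E = (154) × (55.1/6503) = 1.3048…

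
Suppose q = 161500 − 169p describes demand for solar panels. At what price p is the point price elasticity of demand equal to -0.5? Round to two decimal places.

318.54

Ed = −169p/(161500 − 169p). Set this equal to -0.5:
169p = 0.5·(161500 − 169p) ⇒ 169p(1 + 0.5) = 0.5·161500
p = 0.5·161500 / (169·1.5) = 318.5404…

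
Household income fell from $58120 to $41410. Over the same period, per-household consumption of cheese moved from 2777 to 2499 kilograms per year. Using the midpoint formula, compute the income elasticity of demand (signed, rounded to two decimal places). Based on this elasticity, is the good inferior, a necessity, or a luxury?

%ΔQ = (2499 − 2777)/[( 2777 + 2499)/2] = -278/2638 = -0.105382…
%ΔIncome = (41410 − 58120)/[( 58120 + 41410)/2] = -16710/49765 = -0.335778…
E_income = (-278/2638) / (-16710/49765) = 0.3138…
0 < E_income < 1 ⇒ normal good, necessity.

0.31; necessity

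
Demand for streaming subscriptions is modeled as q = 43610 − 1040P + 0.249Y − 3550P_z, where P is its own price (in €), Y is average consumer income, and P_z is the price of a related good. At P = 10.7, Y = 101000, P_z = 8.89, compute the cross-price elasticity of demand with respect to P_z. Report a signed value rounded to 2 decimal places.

-1.21

At the given values, q = 43610 − 1040(10.7) + 0.249(101000) − 3550(8.89) = 26071.5.
∂q/∂P_z = -3550.
E = (-3550) × (8.89/26071.5) = -1.2104…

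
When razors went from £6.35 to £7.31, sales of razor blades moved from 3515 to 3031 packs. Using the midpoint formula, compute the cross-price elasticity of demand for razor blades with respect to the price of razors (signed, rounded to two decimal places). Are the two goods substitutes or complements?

%ΔQ_{razor blades} = (3031 − 3515)/avg = -484/3273 = -0.147876…
%ΔP_{razors} = (7.31 − 6.35)/avg = 0.96/6.83 = 0.140556…
E_cross = (-484/3273) / (0.96/6.83) = -1.0520…
E_cross < 0 ⇒ the goods are complements.

-1.05; complements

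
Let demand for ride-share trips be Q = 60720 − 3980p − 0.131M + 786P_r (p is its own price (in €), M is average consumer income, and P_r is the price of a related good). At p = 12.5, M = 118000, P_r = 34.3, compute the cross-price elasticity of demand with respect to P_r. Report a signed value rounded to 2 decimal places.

At the given values, Q = 60720 − 3980(12.5) − 0.131(118000) + 786(34.3) = 22471.8.
∂Q/∂P_r = 786.
E = (786) × (34.3/22471.8) = 1.1997…

1.20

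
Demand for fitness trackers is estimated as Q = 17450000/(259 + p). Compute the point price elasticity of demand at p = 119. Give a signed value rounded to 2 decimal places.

dQ/dp = −17450000/(259 + p)² = -122.127. At p = 119, Q = 46164.
Ed = (dQ/dp)·(p/Q) = (-122.127) × (119/46164) = -0.3148…

-0.31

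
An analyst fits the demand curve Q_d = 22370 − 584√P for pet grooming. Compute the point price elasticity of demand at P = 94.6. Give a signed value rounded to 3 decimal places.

-0.170

dQ_d/dP = −584/(2√P) = -30.0218. At P = 94.6, Q_d = 16689.9.
Ed = (dQ_d/dP)·(P/Q_d) = (-30.0218) × (94.6/16689.9) = -0.17016…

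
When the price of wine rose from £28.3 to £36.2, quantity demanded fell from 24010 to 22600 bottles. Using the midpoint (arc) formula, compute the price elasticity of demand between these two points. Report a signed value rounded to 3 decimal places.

-0.247

%ΔQ = (22600 − 24010) / [(24010 + 22600)/2] = -1410/23305 = -0.060502…
%ΔP = (36.2 − 28.3) / [(28.3 + 36.2)/2] = 7.9/32.25 = 0.244961…
Arc Ed = %ΔQ / %ΔP = (-1410/23305) / (7.9/32.25) = -0.24698…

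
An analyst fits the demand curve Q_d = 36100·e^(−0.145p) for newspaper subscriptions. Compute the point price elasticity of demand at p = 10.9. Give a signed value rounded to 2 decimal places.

dQ_d/dp = −0.145·Q_d = -1077.64. At p = 10.9, Q_d = 7431.98.
Ed = (dQ_d/dp)·(p/Q_d) = (-1077.64) × (10.9/7431.98) = -1.5805

-1.58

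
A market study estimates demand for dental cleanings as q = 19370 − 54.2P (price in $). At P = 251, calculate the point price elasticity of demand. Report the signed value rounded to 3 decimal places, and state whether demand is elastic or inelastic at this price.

dq/dP = −54.2. At P = 251, q = 19370 − 54.2(251) = 5765.8.
Ed = (dq/dP)·(P/q) = −54.2 × (251/5765.8) = -2.35946…
|Ed| = 2.359 > 1, so demand is elastic.

-2.359; elastic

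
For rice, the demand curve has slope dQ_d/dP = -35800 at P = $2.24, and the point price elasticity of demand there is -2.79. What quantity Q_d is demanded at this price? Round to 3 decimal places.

28742.652

Ed = (dQ_d/dP)·(P/Q_d) ⇒ Q_d = (dQ_d/dP)·P/Ed = (-35800)·2.24/(-2.79) = 28742.65232…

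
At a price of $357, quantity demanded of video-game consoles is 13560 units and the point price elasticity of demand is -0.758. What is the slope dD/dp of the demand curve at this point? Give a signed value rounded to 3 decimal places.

Ed = (dD/dp)·(p/D) ⇒ dD/dp = Ed·D/p = (-0.758)·13560/357 = -28.79126…

-28.791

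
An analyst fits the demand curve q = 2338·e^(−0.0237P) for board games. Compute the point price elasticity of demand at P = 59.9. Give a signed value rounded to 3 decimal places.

dq/dP = −0.0237·q = -13.3985. At P = 59.9, q = 565.337.
Ed = (dq/dP)·(P/q) = (-13.3985) × (59.9/565.337) = -1.41963

-1.420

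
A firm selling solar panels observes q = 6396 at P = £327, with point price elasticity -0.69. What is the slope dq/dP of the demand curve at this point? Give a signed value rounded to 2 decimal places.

-13.50

Ed = (dq/dP)·(P/q) ⇒ dq/dP = Ed·q/P = (-0.69)·6396/327 = -13.4961…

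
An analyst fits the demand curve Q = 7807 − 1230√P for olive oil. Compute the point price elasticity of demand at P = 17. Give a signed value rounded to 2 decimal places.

dQ/dP = −1230/(2√P) = -149.159. At P = 17, Q = 2735.58.
Ed = (dQ/dP)·(P/Q) = (-149.159) × (17/2735.58) = -0.9269…

-0.93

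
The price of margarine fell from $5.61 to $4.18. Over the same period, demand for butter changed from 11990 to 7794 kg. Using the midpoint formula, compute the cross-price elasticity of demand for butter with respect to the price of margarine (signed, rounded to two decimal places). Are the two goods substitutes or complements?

1.45; substitutes

%ΔQ_{butter} = (7794 − 11990)/avg = -4196/9892 = -0.424181…
%ΔP_{margarine} = (4.18 − 5.61)/avg = -1.43/4.895 = -0.292134…
E_cross = (-4196/9892) / (-1.43/4.895) = 1.4520…
E_cross > 0 ⇒ the goods are substitutes.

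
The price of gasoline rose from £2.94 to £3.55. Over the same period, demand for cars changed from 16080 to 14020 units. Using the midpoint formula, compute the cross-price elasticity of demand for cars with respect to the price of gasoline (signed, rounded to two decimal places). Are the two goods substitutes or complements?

-0.73; complements

%ΔQ_{cars} = (14020 − 16080)/avg = -2060/15050 = -0.136877…
%ΔP_{gasoline} = (3.55 − 2.94)/avg = 0.61/3.245 = 0.187981…
E_cross = (-2060/15050) / (0.61/3.245) = -0.7281…
E_cross < 0 ⇒ the goods are complements.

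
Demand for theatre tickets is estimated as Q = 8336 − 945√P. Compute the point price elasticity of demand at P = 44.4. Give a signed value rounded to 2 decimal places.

dQ/dP = −945/(2√P) = -70.9105. At P = 44.4, Q = 2039.15.
Ed = (dQ/dP)·(P/Q) = (-70.9105) × (44.4/2039.15) = -1.5439…

-1.54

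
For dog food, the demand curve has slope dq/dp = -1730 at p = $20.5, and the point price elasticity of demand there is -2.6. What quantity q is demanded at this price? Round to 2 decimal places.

Ed = (dq/dp)·(p/q) ⇒ q = (dq/dp)·p/Ed = (-1730)·20.5/(-2.6) = 13640.3846…

13640.38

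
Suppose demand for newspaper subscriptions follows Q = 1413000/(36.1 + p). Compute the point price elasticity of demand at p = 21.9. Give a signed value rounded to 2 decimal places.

-0.38

dQ/dp = −1413000/(36.1 + p)² = -420.036. At p = 21.9, Q = 24362.1.
Ed = (dQ/dp)·(p/Q) = (-420.036) × (21.9/24362.1) = -0.3775…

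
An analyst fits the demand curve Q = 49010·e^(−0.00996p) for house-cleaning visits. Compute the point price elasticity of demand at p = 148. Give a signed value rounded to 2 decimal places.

dQ/dp = −0.00996·Q = -111.779. At p = 148, Q = 11222.8.
Ed = (dQ/dp)·(p/Q) = (-111.779) × (148/11222.8) = -1.4740…

-1.47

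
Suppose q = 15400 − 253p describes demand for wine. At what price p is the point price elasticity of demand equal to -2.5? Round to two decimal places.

43.48

Ed = −253p/(15400 − 253p). Set this equal to -2.5:
253p = 2.5·(15400 − 253p) ⇒ 253p(1 + 2.5) = 2.5·15400
p = 2.5·15400 / (253·3.5) = 43.4782…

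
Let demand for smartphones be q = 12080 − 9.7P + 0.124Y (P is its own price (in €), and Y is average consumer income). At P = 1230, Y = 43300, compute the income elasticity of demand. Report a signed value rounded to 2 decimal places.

0.97

At the given values, q = 12080 − 9.7(1230) + 0.124(43300) = 5518.2.
∂q/∂Y = 0.124.
E = (0.124) × (43300/5518.2) = 0.9729…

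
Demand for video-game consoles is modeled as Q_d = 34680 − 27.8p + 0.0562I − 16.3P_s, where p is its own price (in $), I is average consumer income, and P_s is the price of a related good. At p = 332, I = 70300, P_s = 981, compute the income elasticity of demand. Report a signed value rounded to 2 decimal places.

0.29

At the given values, Q_d = 34680 − 27.8(332) + 0.0562(70300) − 16.3(981) = 13410.96.
∂Q_d/∂I = 0.0562.
E = (0.0562) × (70300/13410.96) = 0.2945…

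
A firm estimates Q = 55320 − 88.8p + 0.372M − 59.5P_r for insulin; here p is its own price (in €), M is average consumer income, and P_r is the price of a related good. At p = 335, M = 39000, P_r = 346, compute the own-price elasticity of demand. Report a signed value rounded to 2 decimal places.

-1.53

At the given values, Q = 55320 − 88.8(335) + 0.372(39000) − 59.5(346) = 19493.
∂Q/∂p = −88.8.
E = (-88.8) × (335/19493) = -1.5260…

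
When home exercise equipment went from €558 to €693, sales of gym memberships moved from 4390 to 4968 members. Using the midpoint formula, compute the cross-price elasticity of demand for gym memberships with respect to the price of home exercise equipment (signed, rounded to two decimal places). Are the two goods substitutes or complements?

0.57; substitutes

%ΔQ_{gym memberships} = (4968 − 4390)/avg = 578/4679 = 0.123530…
%ΔP_{home exercise equipment} = (693 − 558)/avg = 135/625.5 = 0.215827…
E_cross = (578/4679) / (135/625.5) = 0.5723…
E_cross > 0 ⇒ the goods are substitutes.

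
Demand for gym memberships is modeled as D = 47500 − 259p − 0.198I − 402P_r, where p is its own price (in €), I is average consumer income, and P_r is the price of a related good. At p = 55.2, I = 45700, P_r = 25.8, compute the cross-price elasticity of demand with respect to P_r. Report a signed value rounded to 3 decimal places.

-0.752

At the given values, D = 47500 − 259(55.2) − 0.198(45700) − 402(25.8) = 13783.
∂D/∂P_r = -402.
E = (-402) × (25.8/13783) = -0.75249…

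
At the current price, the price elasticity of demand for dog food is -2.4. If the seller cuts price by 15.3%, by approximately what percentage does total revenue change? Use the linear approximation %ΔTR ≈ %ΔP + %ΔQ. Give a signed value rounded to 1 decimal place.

+21.4%

%ΔQ ≈ Ed × %ΔP = (-2.4) × (-15.3%) = +36.7200%
%ΔTR ≈ %ΔP + %ΔQ = (-15.3%) + (+36.7200%) = +21.4200%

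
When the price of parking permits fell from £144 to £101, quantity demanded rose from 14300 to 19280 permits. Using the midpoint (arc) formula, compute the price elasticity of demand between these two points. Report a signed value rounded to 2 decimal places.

-0.84

%ΔQ = (19280 − 14300) / [(14300 + 19280)/2] = 4980/16790 = 0.296605…
%ΔP = (101 − 144) / [(144 + 101)/2] = -43/122.5 = -0.351020…
Arc Ed = %ΔQ / %ΔP = (4980/16790) / (-43/122.5) = -0.8449…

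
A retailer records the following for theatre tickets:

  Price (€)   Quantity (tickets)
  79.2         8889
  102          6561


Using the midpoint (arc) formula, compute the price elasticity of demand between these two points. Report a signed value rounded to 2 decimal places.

%ΔQ = (6561 − 8889) / [(8889 + 6561)/2] = -2328/7725 = -0.301359…
%ΔP = (102 − 79.2) / [(79.2 + 102)/2] = 22.8/90.6 = 0.251655…
Arc Ed = %ΔQ / %ΔP = (-2328/7725) / (22.8/90.6) = -1.1975…

-1.20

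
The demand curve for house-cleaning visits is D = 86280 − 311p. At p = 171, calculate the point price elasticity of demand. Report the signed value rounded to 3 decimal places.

-1.607

dD/dp = −311. At p = 171, D = 86280 − 311(171) = 33099.
Ed = (dD/dp)·(p/D) = −311 × (171/33099) = -1.60672…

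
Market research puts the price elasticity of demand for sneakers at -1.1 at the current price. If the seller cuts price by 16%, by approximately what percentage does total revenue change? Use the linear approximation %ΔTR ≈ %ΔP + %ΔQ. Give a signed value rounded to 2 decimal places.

+1.60%

%ΔQ ≈ Ed × %ΔP = (-1.1) × (-16%) = +17.6000%
%ΔTR ≈ %ΔP + %ΔQ = (-16%) + (+17.6000%) = +1.6000%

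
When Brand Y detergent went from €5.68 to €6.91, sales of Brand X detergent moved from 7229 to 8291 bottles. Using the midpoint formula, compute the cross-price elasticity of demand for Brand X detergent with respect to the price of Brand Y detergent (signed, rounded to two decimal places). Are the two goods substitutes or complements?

%ΔQ_{Brand X detergent} = (8291 − 7229)/avg = 1062/7760 = 0.136855…
%ΔP_{Brand Y detergent} = (6.91 − 5.68)/avg = 1.23/6.295 = 0.195393…
E_cross = (1062/7760) / (1.23/6.295) = 0.7004…
E_cross > 0 ⇒ the goods are substitutes.

0.70; substitutes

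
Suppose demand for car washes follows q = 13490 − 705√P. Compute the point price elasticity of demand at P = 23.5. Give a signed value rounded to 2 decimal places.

-0.17

dq/dP = −705/(2√P) = -72.7152. At P = 23.5, q = 10072.4.
Ed = (dq/dP)·(P/q) = (-72.7152) × (23.5/10072.4) = -0.1696…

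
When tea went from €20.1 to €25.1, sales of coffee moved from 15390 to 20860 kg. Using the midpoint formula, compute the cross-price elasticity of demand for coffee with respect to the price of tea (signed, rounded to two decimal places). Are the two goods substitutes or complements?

%ΔQ_{coffee} = (20860 − 15390)/avg = 5470/18125 = 0.301793…
%ΔP_{tea} = (25.1 − 20.1)/avg = 5/22.6 = 0.221238…
E_cross = (5470/18125) / (5/22.6) = 1.3641…
E_cross > 0 ⇒ the goods are substitutes.

1.36; substitutes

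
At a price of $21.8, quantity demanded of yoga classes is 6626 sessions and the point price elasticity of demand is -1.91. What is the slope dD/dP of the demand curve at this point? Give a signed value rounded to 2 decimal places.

-580.53

Ed = (dD/dP)·(P/D) ⇒ dD/dP = Ed·D/P = (-1.91)·6626/21.8 = -580.5348…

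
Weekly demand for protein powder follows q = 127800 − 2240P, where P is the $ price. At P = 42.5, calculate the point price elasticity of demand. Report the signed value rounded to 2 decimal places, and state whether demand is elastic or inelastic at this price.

dq/dP = −2240. At P = 42.5, q = 127800 − 2240(42.5) = 32600.
Ed = (dq/dP)·(P/q) = −2240 × (42.5/32600) = -2.9202…
|Ed| = 2.92 > 1, so demand is elastic.

-2.92; elastic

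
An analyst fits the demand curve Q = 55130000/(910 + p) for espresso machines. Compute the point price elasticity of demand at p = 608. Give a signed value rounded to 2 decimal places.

-0.40

dQ/dp = −55130000/(910 + p)² = -23.9246. At p = 608, Q = 36317.5.
Ed = (dQ/dp)·(p/Q) = (-23.9246) × (608/36317.5) = -0.4005…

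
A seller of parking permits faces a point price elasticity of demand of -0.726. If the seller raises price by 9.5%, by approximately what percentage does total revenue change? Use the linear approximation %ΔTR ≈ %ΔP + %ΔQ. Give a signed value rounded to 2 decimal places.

+2.60%

%ΔQ ≈ Ed × %ΔP = (-0.726) × (+9.5%) = -6.8970%
%ΔTR ≈ %ΔP + %ΔQ = (+9.5%) + (-6.8970%) = +2.6030%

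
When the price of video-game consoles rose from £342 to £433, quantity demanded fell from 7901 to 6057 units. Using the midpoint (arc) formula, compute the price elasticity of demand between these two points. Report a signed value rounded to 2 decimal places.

-1.13

%ΔQ = (6057 − 7901) / [(7901 + 6057)/2] = -1844/6979 = -0.264221…
%ΔP = (433 − 342) / [(342 + 433)/2] = 91/387.5 = 0.234838…
Arc Ed = %ΔQ / %ΔP = (-1844/6979) / (91/387.5) = -1.1251…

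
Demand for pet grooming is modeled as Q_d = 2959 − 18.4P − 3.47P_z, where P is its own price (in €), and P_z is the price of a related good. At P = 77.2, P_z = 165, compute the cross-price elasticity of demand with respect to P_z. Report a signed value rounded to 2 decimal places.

-0.59

At the given values, Q_d = 2959 − 18.4(77.2) − 3.47(165) = 965.97.
∂Q_d/∂P_z = -3.47.
E = (-3.47) × (165/965.97) = -0.5927…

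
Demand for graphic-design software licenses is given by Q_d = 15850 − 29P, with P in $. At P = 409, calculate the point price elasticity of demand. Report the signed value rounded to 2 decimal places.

dQ_d/dP = −29. At P = 409, Q_d = 15850 − 29(409) = 3989.
Ed = (dQ_d/dP)·(P/Q_d) = −29 × (409/3989) = -2.9734…

-2.97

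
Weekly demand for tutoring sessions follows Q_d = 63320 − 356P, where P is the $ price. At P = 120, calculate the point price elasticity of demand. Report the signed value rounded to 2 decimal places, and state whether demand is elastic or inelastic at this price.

dQ_d/dP = −356. At P = 120, Q_d = 63320 − 356(120) = 20600.
Ed = (dQ_d/dP)·(P/Q_d) = −356 × (120/20600) = -2.0737…
|Ed| = 2.07 > 1, so demand is elastic.

-2.07; elastic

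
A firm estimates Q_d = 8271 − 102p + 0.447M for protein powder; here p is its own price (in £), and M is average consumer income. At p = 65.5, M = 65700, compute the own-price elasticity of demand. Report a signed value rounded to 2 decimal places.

At the given values, Q_d = 8271 − 102(65.5) + 0.447(65700) = 30957.9.
∂Q_d/∂p = −102.
E = (-102) × (65.5/30957.9) = -0.2158…

-0.22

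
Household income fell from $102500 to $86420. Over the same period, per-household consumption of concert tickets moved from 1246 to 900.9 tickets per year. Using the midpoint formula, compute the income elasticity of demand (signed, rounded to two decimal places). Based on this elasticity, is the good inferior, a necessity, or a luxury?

%ΔQ = (900.9 − 1246)/[( 1246 + 900.9)/2] = -345.1/1073.45 = -0.321486…
%ΔIncome = (86420 − 102500)/[( 102500 + 86420)/2] = -16080/94460 = -0.170230…
E_income = (-345.1/1073.45) / (-16080/94460) = 1.8885…
E_income > 1 ⇒ normal good, luxury.

1.89; luxury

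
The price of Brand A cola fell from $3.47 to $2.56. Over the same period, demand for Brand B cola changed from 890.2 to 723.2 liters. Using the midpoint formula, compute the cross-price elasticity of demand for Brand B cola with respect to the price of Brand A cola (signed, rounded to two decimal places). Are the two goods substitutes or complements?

%ΔQ_{Brand B cola} = (723.2 − 890.2)/avg = -167/806.7 = -0.207016…
%ΔP_{Brand A cola} = (2.56 − 3.47)/avg = -0.91/3.015 = -0.301824…
E_cross = (-167/806.7) / (-0.91/3.015) = 0.6858…
E_cross > 0 ⇒ the goods are substitutes.

0.69; substitutes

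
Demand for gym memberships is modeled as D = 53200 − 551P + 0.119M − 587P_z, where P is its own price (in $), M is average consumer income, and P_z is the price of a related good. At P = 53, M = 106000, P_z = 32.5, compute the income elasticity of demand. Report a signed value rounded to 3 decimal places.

At the given values, D = 53200 − 551(53) + 0.119(106000) − 587(32.5) = 17533.5.
∂D/∂M = 0.119.
E = (0.119) × (106000/17533.5) = 0.71942…

0.719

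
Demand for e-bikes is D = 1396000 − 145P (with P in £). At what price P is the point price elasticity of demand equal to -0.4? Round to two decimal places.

Ed = −145P/(1396000 − 145P). Set this equal to -0.4:
145P = 0.4·(1396000 − 145P) ⇒ 145P(1 + 0.4) = 0.4·1396000
P = 0.4·1396000 / (145·1.4) = 2750.7389…

2750.74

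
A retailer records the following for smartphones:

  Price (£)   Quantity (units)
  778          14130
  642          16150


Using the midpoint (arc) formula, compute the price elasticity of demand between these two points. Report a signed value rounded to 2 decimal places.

%ΔQ = (16150 − 14130) / [(14130 + 16150)/2] = 2020/15140 = 0.133421…
%ΔP = (642 − 778) / [(778 + 642)/2] = -136/710 = -0.191549…
Arc Ed = %ΔQ / %ΔP = (2020/15140) / (-136/710) = -0.6965…

-0.70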